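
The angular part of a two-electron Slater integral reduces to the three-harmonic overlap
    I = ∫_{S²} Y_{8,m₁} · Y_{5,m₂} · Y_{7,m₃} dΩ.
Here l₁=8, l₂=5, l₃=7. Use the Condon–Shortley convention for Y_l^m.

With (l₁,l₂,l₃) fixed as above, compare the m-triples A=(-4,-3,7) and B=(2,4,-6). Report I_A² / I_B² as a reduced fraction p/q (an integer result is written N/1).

55/56

l's match ⇒ only the (l;m) 3-j factors differ between A and B.
A: triangle coeff Δ(8,5,7) = 1/814773960; Σ_t [2,2]: t=2:+1/4180377600 = 1/4180377600; (3j)²=11/1938 [(8 5 7; -4 -3 7)], sign=+1
B: triangle coeff Δ(8,5,7) = 1/814773960; Σ_t [5,6]: t=5:−1/1045094400 t=6:+1/15676416000 = -1/1119744000; (3j)²=28/4845 [(8 5 7; 2 4 -6)], sign=+1
I_A²/I_B² = (11/1938)/(28/4845) = 55/56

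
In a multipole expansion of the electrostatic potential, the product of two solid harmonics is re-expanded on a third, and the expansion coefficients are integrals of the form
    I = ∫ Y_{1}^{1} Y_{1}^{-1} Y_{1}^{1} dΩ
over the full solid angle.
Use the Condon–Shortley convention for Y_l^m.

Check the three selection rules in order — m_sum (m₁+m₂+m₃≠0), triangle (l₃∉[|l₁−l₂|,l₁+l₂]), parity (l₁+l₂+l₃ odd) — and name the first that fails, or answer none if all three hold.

m₁+m₂+m₃ = 1 − 1 + 1 = 1  ✗
triangle: |1−1|=0 ≤ l₃=1 ≤ 1+1=2
parity: l₁+l₂+l₃ = 3 is odd

m_sum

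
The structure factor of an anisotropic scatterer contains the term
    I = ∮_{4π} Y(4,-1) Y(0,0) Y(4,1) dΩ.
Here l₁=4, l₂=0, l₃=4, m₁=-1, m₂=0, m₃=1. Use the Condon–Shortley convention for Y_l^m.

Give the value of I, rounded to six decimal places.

-0.282095

Rules hold: Σm=0, L=8 even, 4≤4≤4.
N = 9·1·9 = 81
Δ = 0!·8!·0!/9! = 1/9
Racah Σ t=0..0: t=0:+1/576 = 1/576
⇒ 3j(4 0 4; 0 0 0)² = 1/9, sgn +1
Racah Σ t=0..0: t=0:+1/720 = 1/720
⇒ 3j(4 0 4; -1 0 1)² = 1/9, sgn -1
4πI² = N·(3j₀)²·(3jₘ)² = 1/1
I = -1·√(1/4π) = -0.28209479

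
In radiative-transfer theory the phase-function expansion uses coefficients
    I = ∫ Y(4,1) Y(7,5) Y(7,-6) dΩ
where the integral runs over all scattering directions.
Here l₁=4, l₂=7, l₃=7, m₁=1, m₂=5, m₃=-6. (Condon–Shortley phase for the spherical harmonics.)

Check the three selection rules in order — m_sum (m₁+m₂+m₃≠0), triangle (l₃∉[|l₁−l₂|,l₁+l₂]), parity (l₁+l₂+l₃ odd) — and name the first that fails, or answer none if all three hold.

none

Σmᵢ = 0  ✓
l₃∈[|l₁−l₂|,l₁+l₂]=[3,11], have l₃=7  ✓
Σlᵢ = 18 ⇒ even  ✓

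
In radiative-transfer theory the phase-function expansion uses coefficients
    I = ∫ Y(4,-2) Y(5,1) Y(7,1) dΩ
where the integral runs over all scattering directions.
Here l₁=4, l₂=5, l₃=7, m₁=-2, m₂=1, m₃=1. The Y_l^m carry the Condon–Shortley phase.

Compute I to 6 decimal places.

0.093380

Rules hold: Σm=0, L=16 even, 1≤7≤9.
N = 9·11·15 = 1485
Δ = 2!·6!·8!/17! = 1/6126120
Racah Σ t=0..2: t=0:+1/69120 t=1:−1/20736 t=2:+1/69120 = -1/51840
⇒ 3j(4 5 7; 0 0 0)² = 280/21879, sgn +1
Racah Σ t=0..2: t=0:+1/2073600 t=1:−1/86400 t=2:+1/55296 = 29/4147200
⇒ 3j(4 5 7; -2 1 1)² = 841/145860, sgn +1
4πI² = N·(3j₀)²·(3jₘ)² = 58870/537251
I = +1·√(0.109576/4π) = 0.09337991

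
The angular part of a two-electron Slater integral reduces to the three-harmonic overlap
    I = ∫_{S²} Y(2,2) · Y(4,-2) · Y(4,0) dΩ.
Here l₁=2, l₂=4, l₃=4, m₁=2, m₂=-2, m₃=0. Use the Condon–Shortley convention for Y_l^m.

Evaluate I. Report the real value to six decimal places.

Checks pass: Σm=0; 10 even; l₃=4∈[2,6].
(2·2+1)(2·4+1)(2·4+1) = 405
Δ: 2! 2! 6! / 11! → 1/13860
sum: t=0:+1/192 t=1:−1/36 t=2:+1/192 = -5/288
3j²(2 4 4; 0 0 0) = Δ·Π!·Σ² = 20/693  (sign -1)
sum: t=0:+1/192 = 1/192
3j²(2 4 4; 2 -2 0) = Δ·Π!·Σ² = 3/77  (sign +1)
combine: 4πI² = 405·20/693·3/77 = 2700/5929
take √, sign -1: I = -0.19036462

-0.190365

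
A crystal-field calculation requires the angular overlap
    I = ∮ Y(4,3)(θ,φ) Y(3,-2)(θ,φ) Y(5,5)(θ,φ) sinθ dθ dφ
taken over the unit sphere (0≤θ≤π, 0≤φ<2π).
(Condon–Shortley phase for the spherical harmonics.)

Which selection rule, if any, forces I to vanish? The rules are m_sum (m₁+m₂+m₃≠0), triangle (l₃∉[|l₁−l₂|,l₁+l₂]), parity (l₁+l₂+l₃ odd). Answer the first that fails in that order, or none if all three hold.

m_sum

azimuthal sum: 3 − 2 + 5 = 6  ✗
1 ≤ 5 ≤ 7 (triangle on l)
L = 4 + 3 + 5 = 12 (even)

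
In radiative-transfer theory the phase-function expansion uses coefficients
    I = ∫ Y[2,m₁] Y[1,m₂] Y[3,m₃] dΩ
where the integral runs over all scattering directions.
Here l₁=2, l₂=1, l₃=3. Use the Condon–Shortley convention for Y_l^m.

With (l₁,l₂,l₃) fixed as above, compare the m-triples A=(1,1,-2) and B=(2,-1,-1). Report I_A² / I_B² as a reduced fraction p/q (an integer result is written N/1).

Shared (l₁,l₂,l₃)=(2,1,3): N and (l;000)² cancel in I_A²/I_B².
A: Δ = 0!·4!·2!/7! = 1/105; Racah Σ t=0..0: t=0:+1/12 = 1/12; ⇒ 3j(2 1 3; 1 1 -2)² = 2/21, sgn -1
B: Δ = 0!·4!·2!/7! = 1/105; Racah Σ t=0..0: t=0:+1/48 = 1/48; ⇒ 3j(2 1 3; 2 -1 -1)² = 1/105, sgn +1
I_A²/I_B² = (2/21)/(1/105) = 10/1

10/1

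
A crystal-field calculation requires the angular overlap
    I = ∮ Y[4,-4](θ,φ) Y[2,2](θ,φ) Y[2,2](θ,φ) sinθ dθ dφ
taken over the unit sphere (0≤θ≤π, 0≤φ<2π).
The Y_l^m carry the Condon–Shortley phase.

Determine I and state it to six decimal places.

Rules hold: Σm=0, L=8 even, 2≤2≤6.
N = 9·5·5 = 225
Δ = 4!·4!·0!/9! = 1/630
Racah Σ t=2..2: t=2:+1/16 = 1/16
⇒ 3j(4 2 2; 0 0 0)² = 2/35, sgn +1
Racah Σ t=4..4: t=4:+1/576 = 1/576
⇒ 3j(4 2 2; -4 2 2)² = 1/9, sgn +1
4πI² = N·(3j₀)²·(3jₘ)² = 10/7
I = +1·√(1.42857/4π) = 0.33716777

0.337168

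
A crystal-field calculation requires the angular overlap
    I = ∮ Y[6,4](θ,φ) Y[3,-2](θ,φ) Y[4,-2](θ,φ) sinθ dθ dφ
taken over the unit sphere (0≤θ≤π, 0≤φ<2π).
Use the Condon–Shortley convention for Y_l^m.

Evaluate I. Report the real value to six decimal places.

0.000000

Σlᵢ=13 odd — θ-integrand is odd under cosθ→−cosθ; I=0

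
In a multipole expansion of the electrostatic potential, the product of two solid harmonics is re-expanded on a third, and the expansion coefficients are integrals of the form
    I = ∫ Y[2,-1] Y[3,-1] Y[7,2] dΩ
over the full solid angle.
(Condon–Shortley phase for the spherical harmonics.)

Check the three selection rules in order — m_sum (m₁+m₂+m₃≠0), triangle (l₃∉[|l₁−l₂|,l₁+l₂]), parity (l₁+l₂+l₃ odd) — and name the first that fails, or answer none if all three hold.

azimuthal sum: -1 − 1 + 2 = 0  ✓
1 ≤ 7 ≤ 5 (triangle on l)  ✗
L = 2 + 3 + 7 = 12 (even)

triangle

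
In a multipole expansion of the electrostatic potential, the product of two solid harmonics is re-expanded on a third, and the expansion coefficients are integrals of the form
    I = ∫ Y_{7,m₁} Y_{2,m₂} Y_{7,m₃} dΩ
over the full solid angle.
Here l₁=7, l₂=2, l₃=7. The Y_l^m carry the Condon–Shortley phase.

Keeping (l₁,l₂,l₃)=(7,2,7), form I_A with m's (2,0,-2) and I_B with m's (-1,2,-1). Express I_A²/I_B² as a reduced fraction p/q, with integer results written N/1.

121/294

Same 7,2,7: normalisation and zero-m 3j drop out of the ratio.
A: Δ: 2! 12! 2! / 17! → 1/185640; sum: t=0:+1/2419200 t=1:−1/967680 t=2:+1/8709120 = -11/21772800; 3j²(7 2 7; 2 0 -2) = Δ·Π!·Σ² = 242/23205  (sign +1)
B: Δ: 2! 12! 2! / 17! → 1/185640; sum: t=2:+1/2073600 = 1/2073600; 3j²(7 2 7; -1 2 -1) = Δ·Π!·Σ² = 28/1105  (sign +1)
I_A²/I_B² = (242/23205)/(28/1105) = 121/294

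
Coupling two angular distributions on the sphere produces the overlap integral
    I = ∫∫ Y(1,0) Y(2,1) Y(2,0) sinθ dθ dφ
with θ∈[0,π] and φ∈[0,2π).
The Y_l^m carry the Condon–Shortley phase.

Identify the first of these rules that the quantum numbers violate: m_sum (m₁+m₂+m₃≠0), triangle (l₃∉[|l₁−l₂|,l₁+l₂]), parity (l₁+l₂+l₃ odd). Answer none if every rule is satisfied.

m₁+m₂+m₃ = 0 + 1 + 0 = 1  ✗
triangle: |1−2|=1 ≤ l₃=2 ≤ 1+2=3
parity: l₁+l₂+l₃ = 5 is odd

m_sum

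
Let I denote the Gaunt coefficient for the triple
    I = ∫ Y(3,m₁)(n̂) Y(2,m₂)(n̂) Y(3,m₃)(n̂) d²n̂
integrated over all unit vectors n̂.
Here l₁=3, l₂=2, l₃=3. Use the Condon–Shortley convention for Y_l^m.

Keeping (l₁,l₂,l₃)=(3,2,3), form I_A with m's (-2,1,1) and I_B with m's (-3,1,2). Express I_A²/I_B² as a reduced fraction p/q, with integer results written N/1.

3/5

Shared (l₁,l₂,l₃)=(3,2,3): N and (l;000)² cancel in I_A²/I_B².
A: Δ = 2!·4!·2!/9! = 1/3780; Racah Σ t=1..2: t=1:−1/48 t=2:+1/12 = 1/16; ⇒ 3j(3 2 3; -2 1 1)² = 1/28, sgn +1
B: Δ = 2!·4!·2!/9! = 1/3780; Racah Σ t=2..2: t=2:+1/48 = 1/48; ⇒ 3j(3 2 3; -3 1 2)² = 5/84, sgn -1
I_A²/I_B² = (1/28)/(5/84) = 3/5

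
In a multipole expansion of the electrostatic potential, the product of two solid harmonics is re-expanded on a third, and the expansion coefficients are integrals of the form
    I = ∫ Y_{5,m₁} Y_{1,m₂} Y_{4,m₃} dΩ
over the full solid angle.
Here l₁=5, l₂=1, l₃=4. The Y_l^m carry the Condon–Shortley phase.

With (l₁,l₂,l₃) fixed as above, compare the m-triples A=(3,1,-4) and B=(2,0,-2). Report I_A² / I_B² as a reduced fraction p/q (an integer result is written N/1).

1/21

Same 5,1,4: normalisation and zero-m 3j drop out of the ratio.
A: Δ: 2! 8! 0! / 11! → 1/495; sum: t=2:+1/80640 = 1/80640; 3j²(5 1 4; 3 1 -4) = Δ·Π!·Σ² = 1/495  (sign +1)
B: Δ: 2! 8! 0! / 11! → 1/495; sum: t=1:−1/1440 = -1/1440; 3j²(5 1 4; 2 0 -2) = Δ·Π!·Σ² = 7/165  (sign -1)
I_A²/I_B² = (1/495)/(7/165) = 1/21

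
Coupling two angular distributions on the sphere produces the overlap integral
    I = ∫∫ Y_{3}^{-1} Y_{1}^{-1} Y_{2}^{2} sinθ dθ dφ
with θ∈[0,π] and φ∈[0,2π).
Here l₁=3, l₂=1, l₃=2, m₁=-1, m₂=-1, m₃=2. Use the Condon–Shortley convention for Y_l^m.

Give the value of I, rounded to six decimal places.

Checks pass: Σm=0; 6 even; l₃=2∈[2,4].
(2·3+1)(2·1+1)(2·2+1) = 105
Δ: 2! 4! 0! / 7! → 1/105
sum: t=1:−1/4 = -1/4
3j²(3 1 2; 0 0 0) = Δ·Π!·Σ² = 3/35  (sign -1)
sum: t=0:+1/48 = 1/48
3j²(3 1 2; -1 -1 2) = Δ·Π!·Σ² = 1/105  (sign +1)
combine: 4πI² = 105·3/35·1/105 = 3/35
take √, sign -1: I = -0.08258890

-0.082589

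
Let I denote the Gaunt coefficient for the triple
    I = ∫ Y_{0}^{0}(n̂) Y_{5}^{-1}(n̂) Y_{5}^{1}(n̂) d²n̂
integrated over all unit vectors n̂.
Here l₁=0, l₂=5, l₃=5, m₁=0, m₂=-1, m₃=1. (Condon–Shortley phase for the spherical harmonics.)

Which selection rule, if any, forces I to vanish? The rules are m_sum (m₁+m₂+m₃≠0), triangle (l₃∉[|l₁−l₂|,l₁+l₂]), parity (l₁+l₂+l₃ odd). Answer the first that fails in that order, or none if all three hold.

Σmᵢ = 0  ✓
l₃∈[|l₁−l₂|,l₁+l₂]=[5,5], have l₃=5  ✓
Σlᵢ = 10 ⇒ even  ✓

none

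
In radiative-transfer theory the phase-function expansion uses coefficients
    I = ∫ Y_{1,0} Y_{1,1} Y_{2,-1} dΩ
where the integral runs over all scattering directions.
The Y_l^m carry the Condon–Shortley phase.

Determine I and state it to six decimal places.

-0.218510

m-sum 0 ✓  L=4 even ✓  0≤2≤2 ✓
Π(2lᵢ+1) = 3×3×5 = 45
triangle coeff Δ(1,1,2) = 1/30
Σ_t [0,0]: t=0:+1/1 = 1/1
(3j)²=2/15 [(1 1 2; 0 0 0)], sign=+1
Σ_t [0,0]: t=0:+1/2 = 1/2
(3j)²=1/10 [(1 1 2; 0 1 -1)], sign=-1
⇒ 4πI² = 3/5
I = (-1)√(3/5/(4π)) = -0.21850969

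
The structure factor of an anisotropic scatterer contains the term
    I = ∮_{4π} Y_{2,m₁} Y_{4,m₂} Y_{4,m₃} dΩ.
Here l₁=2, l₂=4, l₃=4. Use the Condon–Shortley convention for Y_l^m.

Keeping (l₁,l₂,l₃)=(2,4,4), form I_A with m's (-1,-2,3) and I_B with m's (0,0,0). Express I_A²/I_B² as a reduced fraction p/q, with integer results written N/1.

l's match ⇒ only the (l;m) 3-j factors differ between A and B.
A: triangle coeff Δ(2,4,4) = 1/13860; Σ_t [1,2]: t=1:−1/240 t=2:+1/1440 = -1/288; (3j)²=5/132 [(2 4 4; -1 -2 3)], sign=+1
B: triangle coeff Δ(2,4,4) = 1/13860; Σ_t [0,2]: t=0:+1/192 t=1:−1/36 t=2:+1/192 = -5/288; (3j)²=20/693 [(2 4 4; 0 0 0)], sign=-1
I_A²/I_B² = (5/132)/(20/693) = 21/16

21/16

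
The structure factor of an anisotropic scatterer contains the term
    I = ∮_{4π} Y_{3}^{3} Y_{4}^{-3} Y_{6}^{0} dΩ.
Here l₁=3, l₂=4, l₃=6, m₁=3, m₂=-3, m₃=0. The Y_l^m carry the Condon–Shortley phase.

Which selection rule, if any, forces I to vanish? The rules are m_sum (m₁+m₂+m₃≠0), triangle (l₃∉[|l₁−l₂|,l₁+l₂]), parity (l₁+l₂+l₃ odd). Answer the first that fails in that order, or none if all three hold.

Σmᵢ = 0  ✓
l₃∈[|l₁−l₂|,l₁+l₂]=[1,7], have l₃=6  ✓
Σlᵢ = 13 ⇒ odd  ✗

parity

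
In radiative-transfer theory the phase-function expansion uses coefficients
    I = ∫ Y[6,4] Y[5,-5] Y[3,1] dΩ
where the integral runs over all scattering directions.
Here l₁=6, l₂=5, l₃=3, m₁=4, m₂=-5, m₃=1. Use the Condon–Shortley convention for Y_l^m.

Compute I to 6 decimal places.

-0.152880

Checks pass: Σm=0; 14 even; l₃=3∈[1,11].
(2·6+1)(2·5+1)(2·3+1) = 1001
Δ: 8! 4! 2! / 15! → 1/675675
sum: t=3:−1/8640 t=4:+1/2304 t=5:−1/8640 = 7/34560
3j²(6 5 3; 0 0 0) = Δ·Π!·Σ² = 7/429  (sign -1)
sum: t=0:+1/322560 = 1/322560
3j²(6 5 3; 4 -5 1) = Δ·Π!·Σ² = 18/1001  (sign +1)
combine: 4πI² = 1001·7/429·18/1001 = 42/143
take √, sign -1: I = -0.15288036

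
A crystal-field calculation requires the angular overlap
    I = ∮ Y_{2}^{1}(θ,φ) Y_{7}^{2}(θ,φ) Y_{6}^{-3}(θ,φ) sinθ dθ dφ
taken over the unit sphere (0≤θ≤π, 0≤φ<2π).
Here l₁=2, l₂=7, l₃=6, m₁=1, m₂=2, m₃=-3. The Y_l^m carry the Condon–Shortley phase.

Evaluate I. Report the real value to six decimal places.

L=15 odd ⇒ parity kills the (l;000) factor ⇒ I = 0

0.000000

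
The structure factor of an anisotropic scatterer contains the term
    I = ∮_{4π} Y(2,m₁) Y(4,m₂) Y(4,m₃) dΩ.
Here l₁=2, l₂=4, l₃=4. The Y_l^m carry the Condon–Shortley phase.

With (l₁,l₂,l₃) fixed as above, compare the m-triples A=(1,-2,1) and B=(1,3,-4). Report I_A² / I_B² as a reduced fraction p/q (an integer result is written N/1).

81/196

l's match ⇒ only the (l;m) 3-j factors differ between A and B.
A: triangle coeff Δ(2,4,4) = 1/13860; Σ_t [0,1]: t=0:+1/96 t=1:−1/240 = 1/160; (3j)²=27/1540 [(2 4 4; 1 -2 1)], sign=-1
B: triangle coeff Δ(2,4,4) = 1/13860; Σ_t [1,1]: t=1:−1/1440 = -1/1440; (3j)²=7/165 [(2 4 4; 1 3 -4)], sign=-1
I_A²/I_B² = (27/1540)/(7/165) = 81/196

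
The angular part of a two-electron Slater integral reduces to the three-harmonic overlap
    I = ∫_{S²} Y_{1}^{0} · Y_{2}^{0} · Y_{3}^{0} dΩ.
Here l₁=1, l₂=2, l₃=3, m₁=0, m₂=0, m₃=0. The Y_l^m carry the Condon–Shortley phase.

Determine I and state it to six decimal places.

Rules hold: Σm=0, L=6 even, 1≤3≤3.
N = 3·5·7 = 105
Δ = 0!·2!·4!/7! = 1/105
Racah Σ t=0..0: t=0:+1/4 = 1/4
⇒ 3j(1 2 3; 0 0 0)² = 3/35, sgn -1
(m-triple is (0,0,0) — same symbol as above.)
4πI² = N·(3j₀)²·(3jₘ)² = 27/35
I = +1·√(0.771429/4π) = 0.24776670

0.247767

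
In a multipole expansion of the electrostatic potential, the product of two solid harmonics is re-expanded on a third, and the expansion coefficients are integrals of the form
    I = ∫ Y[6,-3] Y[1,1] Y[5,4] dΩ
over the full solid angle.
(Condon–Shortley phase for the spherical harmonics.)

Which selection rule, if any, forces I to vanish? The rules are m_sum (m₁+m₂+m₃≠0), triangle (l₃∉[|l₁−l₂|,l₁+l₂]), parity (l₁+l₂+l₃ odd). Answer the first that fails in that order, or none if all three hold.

m₁+m₂+m₃ = -3 + 1 + 4 = 2  ✗
triangle: |6−1|=5 ≤ l₃=5 ≤ 6+1=7
parity: l₁+l₂+l₃ = 12 is even

m_sum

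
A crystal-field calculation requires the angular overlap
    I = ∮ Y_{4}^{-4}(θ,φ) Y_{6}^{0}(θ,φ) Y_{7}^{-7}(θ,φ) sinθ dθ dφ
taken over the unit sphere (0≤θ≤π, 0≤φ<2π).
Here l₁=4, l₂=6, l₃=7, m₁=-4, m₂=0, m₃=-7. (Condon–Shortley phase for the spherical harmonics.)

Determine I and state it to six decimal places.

0.000000

-4 + 0 − 7 = -11 ≠ 0: azimuthal integral kills it; I = 0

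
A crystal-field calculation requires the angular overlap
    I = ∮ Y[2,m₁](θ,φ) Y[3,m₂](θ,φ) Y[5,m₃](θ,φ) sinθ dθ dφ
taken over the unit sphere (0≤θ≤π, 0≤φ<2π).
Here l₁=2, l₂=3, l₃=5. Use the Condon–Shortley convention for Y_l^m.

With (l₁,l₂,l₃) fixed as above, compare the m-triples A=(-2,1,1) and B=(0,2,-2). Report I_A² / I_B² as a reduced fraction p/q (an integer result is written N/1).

Same 2,3,5: normalisation and zero-m 3j drop out of the ratio.
A: Δ: 0! 4! 6! / 11! → 1/2310; sum: t=0:+1/1152 = 1/1152; 3j²(2 3 5; -2 1 1) = Δ·Π!·Σ² = 1/154  (sign +1)
B: Δ: 0! 4! 6! / 11! → 1/2310; sum: t=0:+1/480 = 1/480; 3j²(2 3 5; 0 2 -2) = Δ·Π!·Σ² = 3/110  (sign -1)
I_A²/I_B² = (1/154)/(3/110) = 5/21

5/21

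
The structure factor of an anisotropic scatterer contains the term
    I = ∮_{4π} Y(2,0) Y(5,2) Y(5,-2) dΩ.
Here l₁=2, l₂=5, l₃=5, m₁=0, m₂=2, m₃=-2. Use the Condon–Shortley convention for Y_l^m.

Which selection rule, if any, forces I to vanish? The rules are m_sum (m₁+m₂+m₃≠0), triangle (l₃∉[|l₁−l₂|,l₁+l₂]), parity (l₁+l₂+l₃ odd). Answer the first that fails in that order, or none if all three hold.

none

azimuthal sum: 0 + 2 − 2 = 0  ✓
3 ≤ 5 ≤ 7 (triangle on l)  ✓
L = 2 + 5 + 5 = 12 (even)  ✓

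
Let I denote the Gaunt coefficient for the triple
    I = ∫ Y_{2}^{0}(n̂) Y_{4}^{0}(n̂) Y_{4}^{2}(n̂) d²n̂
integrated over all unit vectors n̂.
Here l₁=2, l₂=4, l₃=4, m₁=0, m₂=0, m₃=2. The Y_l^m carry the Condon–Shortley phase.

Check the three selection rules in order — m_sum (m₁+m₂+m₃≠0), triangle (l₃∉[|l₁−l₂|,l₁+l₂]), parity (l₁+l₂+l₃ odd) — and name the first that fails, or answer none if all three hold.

m_sum

Σmᵢ = 2  ✗
l₃∈[|l₁−l₂|,l₁+l₂]=[2,6], have l₃=4
Σlᵢ = 10 ⇒ even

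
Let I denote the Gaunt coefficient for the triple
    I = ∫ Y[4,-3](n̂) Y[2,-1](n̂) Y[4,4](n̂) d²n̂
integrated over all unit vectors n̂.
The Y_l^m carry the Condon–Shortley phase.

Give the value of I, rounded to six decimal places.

Checks pass: Σm=0; 10 even; l₃=4∈[2,6].
(2·4+1)(2·2+1)(2·4+1) = 405
Δ: 2! 6! 2! / 11! → 1/13860
sum: t=0:+1/192 t=1:−1/36 t=2:+1/192 = -5/288
3j²(4 2 4; 0 0 0) = Δ·Π!·Σ² = 20/693  (sign -1)
sum: t=1:−1/1440 = -1/1440
3j²(4 2 4; -3 -1 4) = Δ·Π!·Σ² = 7/165  (sign -1)
combine: 4πI² = 405·20/693·7/165 = 60/121
take √, sign +1: I = 0.19864517

0.198645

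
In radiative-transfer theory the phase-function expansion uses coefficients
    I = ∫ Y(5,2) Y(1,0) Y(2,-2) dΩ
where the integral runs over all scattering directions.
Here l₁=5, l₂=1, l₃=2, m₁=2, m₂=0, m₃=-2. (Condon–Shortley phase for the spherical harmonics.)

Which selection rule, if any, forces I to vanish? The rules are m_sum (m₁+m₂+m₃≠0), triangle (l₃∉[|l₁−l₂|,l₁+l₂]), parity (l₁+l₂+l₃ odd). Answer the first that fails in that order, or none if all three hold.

Σmᵢ = 0  ✓
l₃∈[|l₁−l₂|,l₁+l₂]=[4,6], have l₃=2  ✗
Σlᵢ = 8 ⇒ even

triangle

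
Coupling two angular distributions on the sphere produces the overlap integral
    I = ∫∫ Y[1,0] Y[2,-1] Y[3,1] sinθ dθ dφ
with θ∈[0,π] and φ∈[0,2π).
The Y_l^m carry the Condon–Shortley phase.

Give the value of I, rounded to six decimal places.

-0.233597

Rules hold: Σm=0, L=6 even, 1≤3≤3.
N = 3·5·7 = 105
Δ = 0!·2!·4!/7! = 1/105
Racah Σ t=0..0: t=0:+1/4 = 1/4
⇒ 3j(1 2 3; 0 0 0)² = 3/35, sgn -1
Racah Σ t=0..0: t=0:+1/6 = 1/6
⇒ 3j(1 2 3; 0 -1 1)² = 8/105, sgn +1
4πI² = N·(3j₀)²·(3jₘ)² = 24/35
I = -1·√(0.685714/4π) = -0.23359668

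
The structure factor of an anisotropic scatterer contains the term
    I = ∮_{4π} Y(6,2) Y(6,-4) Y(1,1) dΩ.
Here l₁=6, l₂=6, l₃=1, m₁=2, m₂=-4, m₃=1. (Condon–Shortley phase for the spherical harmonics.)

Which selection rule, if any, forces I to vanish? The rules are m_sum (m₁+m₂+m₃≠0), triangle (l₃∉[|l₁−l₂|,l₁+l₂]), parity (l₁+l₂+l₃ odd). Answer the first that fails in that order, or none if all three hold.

Σmᵢ = -1  ✗
l₃∈[|l₁−l₂|,l₁+l₂]=[0,12], have l₃=1
Σlᵢ = 13 ⇒ odd

m_sum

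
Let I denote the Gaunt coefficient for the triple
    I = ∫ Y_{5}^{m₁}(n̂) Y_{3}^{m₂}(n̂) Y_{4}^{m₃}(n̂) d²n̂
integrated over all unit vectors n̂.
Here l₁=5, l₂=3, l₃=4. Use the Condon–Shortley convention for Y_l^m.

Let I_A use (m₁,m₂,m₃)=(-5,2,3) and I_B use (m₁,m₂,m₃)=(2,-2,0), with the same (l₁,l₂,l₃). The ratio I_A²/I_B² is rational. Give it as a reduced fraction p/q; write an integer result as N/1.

21/2

l's match ⇒ only the (l;m) 3-j factors differ between A and B.
A: triangle coeff Δ(5,3,4) = 1/180180; Σ_t [4,4]: t=4:+1/17280 = 1/17280; (3j)²=35/858 [(5 3 4; -5 2 3)], sign=-1
B: triangle coeff Δ(5,3,4) = 1/180180; Σ_t [0,1]: t=0:+1/864 t=1:−1/576 = -1/1728; (3j)²=5/1287 [(5 3 4; 2 -2 0)], sign=-1
I_A²/I_B² = (35/858)/(5/1287) = 21/2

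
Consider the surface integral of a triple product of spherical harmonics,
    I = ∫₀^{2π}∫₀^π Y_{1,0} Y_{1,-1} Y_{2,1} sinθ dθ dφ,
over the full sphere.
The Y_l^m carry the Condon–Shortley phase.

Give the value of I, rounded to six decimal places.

m-sum 0 ✓  L=4 even ✓  0≤2≤2 ✓
Π(2lᵢ+1) = 3×3×5 = 45
triangle coeff Δ(1,1,2) = 1/30
Σ_t [0,0]: t=0:+1/1 = 1/1
(3j)²=2/15 [(1 1 2; 0 0 0)], sign=+1
Σ_t [0,0]: t=0:+1/2 = 1/2
(3j)²=1/10 [(1 1 2; 0 -1 1)], sign=-1
⇒ 4πI² = 3/5
I = (-1)√(3/5/(4π)) = -0.21850969

-0.218510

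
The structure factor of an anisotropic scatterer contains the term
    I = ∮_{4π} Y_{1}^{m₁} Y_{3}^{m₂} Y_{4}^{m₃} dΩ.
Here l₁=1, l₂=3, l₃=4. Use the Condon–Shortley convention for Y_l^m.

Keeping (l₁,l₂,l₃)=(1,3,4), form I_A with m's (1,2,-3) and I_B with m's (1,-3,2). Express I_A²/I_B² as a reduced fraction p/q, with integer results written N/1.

Shared (l₁,l₂,l₃)=(1,3,4): N and (l;000)² cancel in I_A²/I_B².
A: Δ = 0!·2!·6!/9! = 1/252; Racah Σ t=0..0: t=0:+1/240 = 1/240; ⇒ 3j(1 3 4; 1 2 -3)² = 1/12, sgn -1
B: Δ = 0!·2!·6!/9! = 1/252; Racah Σ t=0..0: t=0:+1/1440 = 1/1440; ⇒ 3j(1 3 4; 1 -3 2)² = 1/252, sgn +1
I_A²/I_B² = (1/12)/(1/252) = 21/1

21/1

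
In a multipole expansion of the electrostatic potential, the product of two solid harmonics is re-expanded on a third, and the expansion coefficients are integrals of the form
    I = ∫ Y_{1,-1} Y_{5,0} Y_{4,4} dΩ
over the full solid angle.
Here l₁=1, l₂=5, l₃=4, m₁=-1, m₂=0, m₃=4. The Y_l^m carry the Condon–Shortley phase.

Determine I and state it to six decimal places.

0.000000

-1 + 0 + 4 = 3 ≠ 0: azimuthal integral kills it; I = 0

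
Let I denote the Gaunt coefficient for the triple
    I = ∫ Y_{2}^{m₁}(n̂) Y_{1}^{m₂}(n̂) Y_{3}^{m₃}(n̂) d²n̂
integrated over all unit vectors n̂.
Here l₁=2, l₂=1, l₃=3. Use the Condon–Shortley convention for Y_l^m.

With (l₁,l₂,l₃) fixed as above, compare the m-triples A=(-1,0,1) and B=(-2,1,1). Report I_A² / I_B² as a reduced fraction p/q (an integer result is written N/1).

l's match ⇒ only the (l;m) 3-j factors differ between A and B.
A: triangle coeff Δ(2,1,3) = 1/105; Σ_t [0,0]: t=0:+1/6 = 1/6; (3j)²=8/105 [(2 1 3; -1 0 1)], sign=+1
B: triangle coeff Δ(2,1,3) = 1/105; Σ_t [0,0]: t=0:+1/48 = 1/48; (3j)²=1/105 [(2 1 3; -2 1 1)], sign=+1
I_A²/I_B² = (8/105)/(1/105) = 8/1

8/1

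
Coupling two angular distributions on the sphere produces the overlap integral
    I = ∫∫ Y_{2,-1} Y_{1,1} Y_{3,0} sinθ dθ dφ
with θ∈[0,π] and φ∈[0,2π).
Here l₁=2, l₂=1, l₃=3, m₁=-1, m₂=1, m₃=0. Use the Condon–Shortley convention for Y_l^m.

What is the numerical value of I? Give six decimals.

0.143048

Checks pass: Σm=0; 6 even; l₃=3∈[1,3].
(2·2+1)(2·1+1)(2·3+1) = 105
Δ: 0! 4! 2! / 7! → 1/105
sum: t=0:+1/4 = 1/4
3j²(2 1 3; 0 0 0) = Δ·Π!·Σ² = 3/35  (sign -1)
sum: t=0:+1/12 = 1/12
3j²(2 1 3; -1 1 0) = Δ·Π!·Σ² = 1/35  (sign -1)
combine: 4πI² = 105·3/35·1/35 = 9/35
take √, sign +1: I = 0.14304817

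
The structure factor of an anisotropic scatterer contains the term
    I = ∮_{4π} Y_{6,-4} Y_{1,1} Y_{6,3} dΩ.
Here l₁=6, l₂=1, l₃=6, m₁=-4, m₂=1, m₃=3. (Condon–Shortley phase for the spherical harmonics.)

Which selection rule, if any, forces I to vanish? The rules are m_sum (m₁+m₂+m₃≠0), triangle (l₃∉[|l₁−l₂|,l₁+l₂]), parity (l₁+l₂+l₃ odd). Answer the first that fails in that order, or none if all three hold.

Σmᵢ = 0  ✓
l₃∈[|l₁−l₂|,l₁+l₂]=[5,7], have l₃=6  ✓
Σlᵢ = 13 ⇒ odd  ✗

parity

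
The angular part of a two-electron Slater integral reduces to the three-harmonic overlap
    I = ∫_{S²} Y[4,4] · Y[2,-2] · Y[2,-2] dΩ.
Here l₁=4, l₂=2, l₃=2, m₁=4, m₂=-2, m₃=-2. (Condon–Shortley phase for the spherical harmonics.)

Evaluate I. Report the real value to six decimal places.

Rules hold: Σm=0, L=8 even, 2≤2≤6.
N = 9·5·5 = 225
Δ = 4!·4!·0!/9! = 1/630
Racah Σ t=2..2: t=2:+1/16 = 1/16
⇒ 3j(4 2 2; 0 0 0)² = 2/35, sgn +1
Racah Σ t=0..0: t=0:+1/576 = 1/576
⇒ 3j(4 2 2; 4 -2 -2)² = 1/9, sgn +1
4πI² = N·(3j₀)²·(3jₘ)² = 10/7
I = +1·√(1.42857/4π) = 0.33716777

0.337168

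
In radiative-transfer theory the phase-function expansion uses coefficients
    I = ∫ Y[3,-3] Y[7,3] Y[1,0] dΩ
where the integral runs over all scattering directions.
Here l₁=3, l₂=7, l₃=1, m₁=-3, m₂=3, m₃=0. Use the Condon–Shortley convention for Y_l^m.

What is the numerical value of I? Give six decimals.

l₃=1 ∉ [4,10] — triangle fails ⇒ I = 0

0.000000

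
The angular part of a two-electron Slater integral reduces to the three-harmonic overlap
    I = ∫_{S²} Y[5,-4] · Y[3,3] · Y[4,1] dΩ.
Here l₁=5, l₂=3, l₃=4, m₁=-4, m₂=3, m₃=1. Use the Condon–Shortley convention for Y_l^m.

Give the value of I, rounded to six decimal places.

Checks pass: Σm=0; 12 even; l₃=4∈[2,8].
(2·5+1)(2·3+1)(2·4+1) = 693
Δ: 4! 6! 2! / 13! → 1/180180
sum: t=1:−1/576 t=2:+1/144 t=3:−1/576 = 1/288
3j²(5 3 4; 0 0 0) = Δ·Π!·Σ² = 20/1001  (sign +1)
sum: t=4:+1/5760 = 1/5760
3j²(5 3 4; -4 3 1) = Δ·Π!·Σ² = 9/286  (sign -1)
combine: 4πI² = 693·20/1001·9/286 = 810/1859
take √, sign -1: I = -0.18620781

-0.186208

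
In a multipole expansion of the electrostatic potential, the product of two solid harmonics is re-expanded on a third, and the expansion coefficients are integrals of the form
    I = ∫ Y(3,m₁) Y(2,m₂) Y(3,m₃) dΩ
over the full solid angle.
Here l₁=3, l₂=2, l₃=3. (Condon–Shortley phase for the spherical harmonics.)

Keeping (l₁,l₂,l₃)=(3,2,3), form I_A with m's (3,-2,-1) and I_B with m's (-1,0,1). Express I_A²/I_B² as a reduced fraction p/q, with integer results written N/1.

10/9

Shared (l₁,l₂,l₃)=(3,2,3): N and (l;000)² cancel in I_A²/I_B².
A: Δ = 2!·4!·2!/9! = 1/3780; Racah Σ t=0..0: t=0:+1/96 = 1/96; ⇒ 3j(3 2 3; 3 -2 -1)² = 1/42, sgn +1
B: Δ = 2!·4!·2!/9! = 1/3780; Racah Σ t=0..2: t=0:+1/96 t=1:−1/6 t=2:+1/16 = -3/32; ⇒ 3j(3 2 3; -1 0 1)² = 3/140, sgn -1
I_A²/I_B² = (1/42)/(3/140) = 10/9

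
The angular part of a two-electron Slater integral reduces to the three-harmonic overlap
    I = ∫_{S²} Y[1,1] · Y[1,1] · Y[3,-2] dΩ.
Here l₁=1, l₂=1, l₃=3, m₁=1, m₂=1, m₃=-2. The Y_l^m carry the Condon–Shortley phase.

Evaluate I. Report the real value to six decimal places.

0.000000

l₃=3 ∉ [0,2] — triangle fails ⇒ I = 0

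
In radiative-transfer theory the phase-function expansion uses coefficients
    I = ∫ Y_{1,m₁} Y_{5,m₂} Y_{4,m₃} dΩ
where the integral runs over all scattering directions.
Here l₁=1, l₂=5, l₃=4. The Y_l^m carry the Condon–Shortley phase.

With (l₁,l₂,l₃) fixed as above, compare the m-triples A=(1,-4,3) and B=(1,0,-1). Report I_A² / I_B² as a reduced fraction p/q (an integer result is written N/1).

18/5

Same 1,5,4: normalisation and zero-m 3j drop out of the ratio.
A: Δ: 2! 0! 8! / 11! → 1/495; sum: t=0:+1/10080 = 1/10080; 3j²(1 5 4; 1 -4 3) = Δ·Π!·Σ² = 4/55  (sign -1)
B: Δ: 2! 0! 8! / 11! → 1/495; sum: t=0:+1/1440 = 1/1440; 3j²(1 5 4; 1 0 -1) = Δ·Π!·Σ² = 2/99  (sign -1)
I_A²/I_B² = (4/55)/(2/99) = 18/5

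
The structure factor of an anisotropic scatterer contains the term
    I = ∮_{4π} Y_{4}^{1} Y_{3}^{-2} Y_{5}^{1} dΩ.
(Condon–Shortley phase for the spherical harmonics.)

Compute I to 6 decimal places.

m-sum 0 ✓  L=12 even ✓  1≤5≤7 ✓
Π(2lᵢ+1) = 9×7×11 = 693
triangle coeff Δ(4,3,5) = 1/180180
Σ_t [0,2]: t=0:+1/576 t=1:−1/144 t=2:+1/576 = -1/288
(3j)²=20/1001 [(4 3 5; 0 0 0)], sign=+1
Σ_t [0,1]: t=0:+1/432 t=1:−1/1152 = 5/3456
(3j)²=625/36036 [(4 3 5; 1 -2 1)], sign=+1
⇒ 4πI² = 3125/13013
I = (+1)√(3125/13013/(4π)) = 0.13823925

0.138239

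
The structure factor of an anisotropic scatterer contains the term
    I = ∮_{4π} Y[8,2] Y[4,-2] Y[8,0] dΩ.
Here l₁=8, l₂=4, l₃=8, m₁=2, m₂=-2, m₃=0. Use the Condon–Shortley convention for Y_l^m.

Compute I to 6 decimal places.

-0.115379

m-sum 0 ✓  L=20 even ✓  4≤8≤12 ✓
Π(2lᵢ+1) = 17×9×17 = 2601
triangle coeff Δ(8,4,8) = 1/185175900
Σ_t [0,4]: t=0:+1/557383680 t=1:−1/21772800 t=2:+1/8294400 t=3:−1/21772800 t=4:+1/557383680 = 1/30965760
(3j)²=36/4199 [(8 4 8; 0 0 0)], sign=+1
Σ_t [0,2]: t=0:+1/49766400 t=1:−1/21772800 t=2:+1/92897280 = -1/66355200
(3j)²=63/8398 [(8 4 8; 2 -2 0)], sign=-1
⇒ 4πI² = 10206/61009
I = (-1)√(10206/61009/(4π)) = -0.11537877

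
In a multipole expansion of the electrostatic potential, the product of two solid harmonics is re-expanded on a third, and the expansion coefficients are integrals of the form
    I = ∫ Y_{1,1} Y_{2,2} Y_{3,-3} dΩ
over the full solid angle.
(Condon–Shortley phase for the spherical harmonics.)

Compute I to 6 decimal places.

Checks pass: Σm=0; 6 even; l₃=3∈[1,3].
(2·1+1)(2·2+1)(2·3+1) = 105
Δ: 0! 2! 4! / 7! → 1/105
sum: t=0:+1/4 = 1/4
3j²(1 2 3; 0 0 0) = Δ·Π!·Σ² = 3/35  (sign -1)
sum: t=0:+1/48 = 1/48
3j²(1 2 3; 1 2 -3) = Δ·Π!·Σ² = 1/7  (sign +1)
combine: 4πI² = 105·3/35·1/7 = 9/7
take √, sign -1: I = -0.31986543

-0.319865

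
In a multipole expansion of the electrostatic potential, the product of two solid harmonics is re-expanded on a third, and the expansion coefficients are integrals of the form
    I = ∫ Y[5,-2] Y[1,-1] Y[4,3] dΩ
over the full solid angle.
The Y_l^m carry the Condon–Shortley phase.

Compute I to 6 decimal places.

0.085055

m-sum 0 ✓  L=10 even ✓  4≤4≤6 ✓
Π(2lᵢ+1) = 11×3×9 = 297
triangle coeff Δ(5,1,4) = 1/495
Σ_t [1,1]: t=1:−1/576 = -1/576
(3j)²=5/99 [(5 1 4; 0 0 0)], sign=-1
Σ_t [0,0]: t=0:+1/10080 = 1/10080
(3j)²=1/165 [(5 1 4; -2 -1 3)], sign=-1
⇒ 4πI² = 1/11
I = (+1)√(1/11/(4π)) = 0.08505478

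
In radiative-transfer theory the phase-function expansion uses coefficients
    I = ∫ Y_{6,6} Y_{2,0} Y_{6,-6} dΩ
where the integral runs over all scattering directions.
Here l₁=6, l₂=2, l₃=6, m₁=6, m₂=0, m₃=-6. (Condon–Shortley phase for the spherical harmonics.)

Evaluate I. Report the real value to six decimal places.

-0.252313

Checks pass: Σm=0; 14 even; l₃=6∈[4,8].
(2·6+1)(2·2+1)(2·6+1) = 845
Δ: 2! 10! 2! / 15! → 1/90090
sum: t=0:+1/69120 t=1:−1/14400 t=2:+1/69120 = -7/172800
3j²(6 2 6; 0 0 0) = Δ·Π!·Σ² = 14/715  (sign -1)
sum: t=0:+1/14515200 = 1/14515200
3j²(6 2 6; 6 0 -6) = Δ·Π!·Σ² = 22/455  (sign +1)
combine: 4πI² = 845·14/715·22/455 = 4/5
take √, sign -1: I = -0.25231325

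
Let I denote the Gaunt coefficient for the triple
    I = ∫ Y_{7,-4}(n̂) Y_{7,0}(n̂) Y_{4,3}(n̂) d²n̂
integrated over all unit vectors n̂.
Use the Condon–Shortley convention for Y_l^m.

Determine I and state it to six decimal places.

Σmᵢ = -1 ≠ 0, so the φ-integral vanishes; I = 0

0.000000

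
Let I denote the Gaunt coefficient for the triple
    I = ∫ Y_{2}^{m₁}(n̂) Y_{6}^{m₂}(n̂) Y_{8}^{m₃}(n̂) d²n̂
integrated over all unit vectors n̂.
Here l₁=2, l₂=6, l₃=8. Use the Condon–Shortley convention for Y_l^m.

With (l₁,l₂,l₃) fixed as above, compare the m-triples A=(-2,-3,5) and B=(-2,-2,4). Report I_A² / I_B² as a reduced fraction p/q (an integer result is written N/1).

13/9

Same 2,6,8: normalisation and zero-m 3j drop out of the ratio.
A: Δ: 0! 4! 12! / 17! → 1/30940; sum: t=0:+1/52254720 = 1/52254720; 3j²(2 6 8; -2 -3 5) = Δ·Π!·Σ² = 11/476  (sign -1)
B: Δ: 0! 4! 12! / 17! → 1/30940; sum: t=0:+1/23224320 = 1/23224320; 3j²(2 6 8; -2 -2 4) = Δ·Π!·Σ² = 99/6188  (sign +1)
I_A²/I_B² = (11/476)/(99/6188) = 13/9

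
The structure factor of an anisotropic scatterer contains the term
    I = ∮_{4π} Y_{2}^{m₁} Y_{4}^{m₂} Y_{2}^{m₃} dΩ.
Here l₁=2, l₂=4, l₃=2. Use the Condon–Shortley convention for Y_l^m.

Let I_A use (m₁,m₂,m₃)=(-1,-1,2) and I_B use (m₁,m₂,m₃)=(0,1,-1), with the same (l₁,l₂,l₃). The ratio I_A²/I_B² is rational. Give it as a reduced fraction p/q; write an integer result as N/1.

l's match ⇒ only the (l;m) 3-j factors differ between A and B.
A: triangle coeff Δ(2,4,2) = 1/630; Σ_t [3,3]: t=3:−1/144 = -1/144; (3j)²=1/126 [(2 4 2; -1 -1 2)], sign=-1
B: triangle coeff Δ(2,4,2) = 1/630; Σ_t [2,2]: t=2:+1/24 = 1/24; (3j)²=1/21 [(2 4 2; 0 1 -1)], sign=-1
I_A²/I_B² = (1/126)/(1/21) = 1/6

1/6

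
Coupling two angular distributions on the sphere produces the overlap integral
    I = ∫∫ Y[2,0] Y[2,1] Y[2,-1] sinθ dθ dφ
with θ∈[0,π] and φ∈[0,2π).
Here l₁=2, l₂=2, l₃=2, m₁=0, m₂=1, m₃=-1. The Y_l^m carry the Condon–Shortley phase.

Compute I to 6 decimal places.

-0.090112

Checks pass: Σm=0; 6 even; l₃=2∈[0,4].
(2·2+1)(2·2+1)(2·2+1) = 125
Δ: 2! 2! 2! / 7! → 1/630
sum: t=0:+1/8 t=1:−1/1 t=2:+1/8 = -3/4
3j²(2 2 2; 0 0 0) = Δ·Π!·Σ² = 2/35  (sign -1)
sum: t=1:−1/2 t=2:+1/4 = -1/4
3j²(2 2 2; 0 1 -1) = Δ·Π!·Σ² = 1/70  (sign +1)
combine: 4πI² = 125·2/35·1/70 = 5/49
take √, sign -1: I = -0.09011188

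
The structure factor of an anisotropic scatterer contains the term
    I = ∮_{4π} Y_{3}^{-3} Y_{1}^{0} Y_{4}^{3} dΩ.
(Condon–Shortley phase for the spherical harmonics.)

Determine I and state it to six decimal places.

m-sum 0 ✓  L=8 even ✓  2≤4≤4 ✓
Π(2lᵢ+1) = 7×3×9 = 189
triangle coeff Δ(3,1,4) = 1/252
Σ_t [0,0]: t=0:+1/36 = 1/36
(3j)²=4/63 [(3 1 4; 0 0 0)], sign=+1
Σ_t [0,0]: t=0:+1/720 = 1/720
(3j)²=1/36 [(3 1 4; -3 0 3)], sign=-1
⇒ 4πI² = 1/3
I = (-1)√(1/3/(4π)) = -0.16286750

-0.162868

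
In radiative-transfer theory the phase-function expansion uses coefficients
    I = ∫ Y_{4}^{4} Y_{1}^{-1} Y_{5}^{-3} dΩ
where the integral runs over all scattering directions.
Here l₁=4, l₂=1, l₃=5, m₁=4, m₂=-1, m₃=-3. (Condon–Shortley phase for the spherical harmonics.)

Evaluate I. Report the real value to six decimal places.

m-sum 0 ✓  L=10 even ✓  3≤5≤5 ✓
Π(2lᵢ+1) = 9×3×11 = 297
triangle coeff Δ(4,1,5) = 1/495
Σ_t [0,0]: t=0:+1/576 = 1/576
(3j)²=5/99 [(4 1 5; 0 0 0)], sign=-1
Σ_t [0,0]: t=0:+1/80640 = 1/80640
(3j)²=1/495 [(4 1 5; 4 -1 -3)], sign=+1
⇒ 4πI² = 1/33
I = (-1)√(1/33/(4π)) = -0.04910640

-0.049106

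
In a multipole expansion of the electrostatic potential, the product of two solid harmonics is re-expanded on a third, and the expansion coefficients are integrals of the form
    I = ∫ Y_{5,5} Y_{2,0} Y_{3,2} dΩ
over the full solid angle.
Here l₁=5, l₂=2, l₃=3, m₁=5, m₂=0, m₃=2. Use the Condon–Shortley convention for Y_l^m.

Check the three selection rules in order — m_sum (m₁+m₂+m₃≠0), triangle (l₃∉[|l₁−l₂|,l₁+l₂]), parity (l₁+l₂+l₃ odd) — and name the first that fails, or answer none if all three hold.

Σmᵢ = 7  ✗
l₃∈[|l₁−l₂|,l₁+l₂]=[3,7], have l₃=3
Σlᵢ = 10 ⇒ even

m_sum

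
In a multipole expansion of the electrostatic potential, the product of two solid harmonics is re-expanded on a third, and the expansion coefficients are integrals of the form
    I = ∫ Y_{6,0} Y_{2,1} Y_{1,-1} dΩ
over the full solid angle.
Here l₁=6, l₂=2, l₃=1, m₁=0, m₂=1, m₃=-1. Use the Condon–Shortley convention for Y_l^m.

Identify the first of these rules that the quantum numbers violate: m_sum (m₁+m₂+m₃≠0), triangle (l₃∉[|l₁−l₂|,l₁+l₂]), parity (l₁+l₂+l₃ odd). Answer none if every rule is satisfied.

triangle

azimuthal sum: 0 + 1 − 1 = 0  ✓
4 ≤ 1 ≤ 8 (triangle on l)  ✗
L = 6 + 2 + 1 = 9 (odd)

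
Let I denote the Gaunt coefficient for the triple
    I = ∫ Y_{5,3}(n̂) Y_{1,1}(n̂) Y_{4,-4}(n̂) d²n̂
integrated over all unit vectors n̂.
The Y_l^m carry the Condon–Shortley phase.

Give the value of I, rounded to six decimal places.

Rules hold: Σm=0, L=10 even, 4≤4≤6.
N = 11·3·9 = 297
Δ = 2!·8!·0!/11! = 1/495
Racah Σ t=1..1: t=1:−1/576 = -1/576
⇒ 3j(5 1 4; 0 0 0)² = 5/99, sgn -1
Racah Σ t=2..2: t=2:+1/80640 = 1/80640
⇒ 3j(5 1 4; 3 1 -4)² = 1/495, sgn +1
4πI² = N·(3j₀)²·(3jₘ)² = 1/33
I = -1·√(0.030303/4π) = -0.04910640

-0.049106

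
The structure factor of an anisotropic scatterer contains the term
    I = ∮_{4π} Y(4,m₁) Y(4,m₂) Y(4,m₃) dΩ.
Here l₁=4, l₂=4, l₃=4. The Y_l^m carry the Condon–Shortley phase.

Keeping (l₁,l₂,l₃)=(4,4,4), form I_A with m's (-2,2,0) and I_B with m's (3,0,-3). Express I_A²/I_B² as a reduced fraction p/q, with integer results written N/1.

121/441

Same 4,4,4: normalisation and zero-m 3j drop out of the ratio.
A: Δ: 4! 4! 4! / 13! → 1/450450; sum: t=2:+1/2304 t=3:−1/216 t=4:+1/384 = -11/6912; 3j²(4 4 4; -2 2 0) = Δ·Π!·Σ² = 11/1638  (sign -1)
B: Δ: 4! 4! 4! / 13! → 1/450450; sum: t=0:+1/3456 t=1:−1/864 = -1/1152; 3j²(4 4 4; 3 0 -3) = Δ·Π!·Σ² = 7/286  (sign +1)
I_A²/I_B² = (11/1638)/(7/286) = 121/441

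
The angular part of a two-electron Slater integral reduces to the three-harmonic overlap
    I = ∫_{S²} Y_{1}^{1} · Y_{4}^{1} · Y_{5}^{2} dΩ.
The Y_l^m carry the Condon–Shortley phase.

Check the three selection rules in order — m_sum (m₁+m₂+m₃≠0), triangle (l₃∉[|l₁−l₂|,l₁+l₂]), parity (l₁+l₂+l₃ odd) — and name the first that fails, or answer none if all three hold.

azimuthal sum: 1 + 1 + 2 = 4  ✗
3 ≤ 5 ≤ 5 (triangle on l)
L = 1 + 4 + 5 = 10 (even)

m_sum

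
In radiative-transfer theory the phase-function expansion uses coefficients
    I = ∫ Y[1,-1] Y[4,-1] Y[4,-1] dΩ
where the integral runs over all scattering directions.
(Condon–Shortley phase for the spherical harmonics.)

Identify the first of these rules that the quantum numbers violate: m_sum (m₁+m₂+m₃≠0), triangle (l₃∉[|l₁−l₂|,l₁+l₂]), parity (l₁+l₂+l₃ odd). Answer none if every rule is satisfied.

m_sum

Σmᵢ = -3  ✗
l₃∈[|l₁−l₂|,l₁+l₂]=[3,5], have l₃=4
Σlᵢ = 9 ⇒ odd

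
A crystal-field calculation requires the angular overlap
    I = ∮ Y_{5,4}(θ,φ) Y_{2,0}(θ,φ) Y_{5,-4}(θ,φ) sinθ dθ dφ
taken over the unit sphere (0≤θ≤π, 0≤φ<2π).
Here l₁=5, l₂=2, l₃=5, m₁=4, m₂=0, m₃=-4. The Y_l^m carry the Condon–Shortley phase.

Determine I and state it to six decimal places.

-0.097044

m-sum 0 ✓  L=12 even ✓  3≤5≤7 ✓
Π(2lᵢ+1) = 11×5×11 = 605
triangle coeff Δ(5,2,5) = 1/38610
Σ_t [0,2]: t=0:+1/2880 t=1:−1/576 t=2:+1/2880 = -1/960
(3j)²=10/429 [(5 2 5; 0 0 0)], sign=+1
Σ_t [0,1]: t=0:+1/20160 t=1:−1/40320 = 1/40320
(3j)²=6/715 [(5 2 5; 4 0 -4)], sign=-1
⇒ 4πI² = 20/169
I = (-1)√(20/169/(4π)) = -0.09704356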